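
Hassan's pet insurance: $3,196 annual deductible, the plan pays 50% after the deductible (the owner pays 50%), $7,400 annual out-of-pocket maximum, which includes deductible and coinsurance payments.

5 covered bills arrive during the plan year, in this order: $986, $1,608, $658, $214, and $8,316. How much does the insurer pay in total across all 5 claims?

#1 ($986): all of it applies to the deductible. Cost to owner: $986. OOP to date $986. Insurer: $986 − $986 = $0.
#2 ($1,608): entire amount goes to the deductible. Cost to owner: $1,608. OOP to date $2,594. Plan pays $1,608 − $1,608 = $0.
#3 ($658): $602 finishes the deductible; $56 goes to coinsurance; coinsurance $56 × 50% = $28. Owner pays $630; OOP now $3,224. Insurer: $658 − $630 = $28.
#4 ($214): deductible already satisfied, so owner's share is 50% × $214 = $107. Owner owes $107 (running OOP $3,331). Insurer: $214 − $107 = $107.
#5 ($8,316): deductible met; 50% of $8,316 = $4,158. OOP would hit $7,489 > $7,400, so the cap limits the owner to $7,400 − $3,331 = $4,069. Plan pays $8,316 − $4,069 = $4,247.
Insurer total: $0 + $0 + $28 + $107 + $4,247 = $4,382.

$4,382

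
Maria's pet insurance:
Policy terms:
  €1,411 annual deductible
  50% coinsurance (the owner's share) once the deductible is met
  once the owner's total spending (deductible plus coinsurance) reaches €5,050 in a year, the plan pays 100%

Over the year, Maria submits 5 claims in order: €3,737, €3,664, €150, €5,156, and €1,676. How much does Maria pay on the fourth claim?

Claim 1 — €3,737: deductible takes €1,411, €2,326 remains; owner's 50% is €1,163. Owner pays €2,574; OOP now €2,574.
Claim 2 — €3,664: 50% coinsurance on €3,664 = €1,832. Owner owes €1,832 (running OOP €4,406).
Claim 3 — €150: deductible met; 50% of €150 = €75. Cost to owner: €75. OOP to date €4,481.
Claim 4 — €5,156: 50% coinsurance on €5,156 = €2,578. That would push OOP to €7,059, over the €5,050 cap, so owner pays €5,050 − €4,481 = €569.

€569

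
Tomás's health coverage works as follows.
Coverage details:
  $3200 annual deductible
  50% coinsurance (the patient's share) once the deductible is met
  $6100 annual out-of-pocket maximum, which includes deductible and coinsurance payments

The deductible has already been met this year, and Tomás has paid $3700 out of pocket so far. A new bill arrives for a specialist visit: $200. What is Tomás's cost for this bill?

$100

With the deductible met, the entire $200 is subject to coinsurance.
50% of $200 = $100 falls to the patient.
Total out-of-pocket so far would be $3700 + $100 = $3800, below the $6100 cap — no reduction.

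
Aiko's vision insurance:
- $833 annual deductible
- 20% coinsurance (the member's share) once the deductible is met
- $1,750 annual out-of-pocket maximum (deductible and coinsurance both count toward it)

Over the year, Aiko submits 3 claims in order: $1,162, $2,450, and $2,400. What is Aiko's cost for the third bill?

$361.20

Bill 1, $1,162: $833 finishes the deductible; $329 goes to coinsurance; coinsurance $329 × 20% = $65.80. Member pays $898.80; OOP now $898.80.
Bill 2, $2,450: deductible already satisfied, so member's share is 20% × $2,450 = $490. Member owes $490 (running OOP $1,388.80).
Bill 3, $2,400: 20% coinsurance on $2,400 = $480. Adding that to $1,388.80 gives $1,868.80, past the $1,750 cap; member pays only $1,750 − $1,388.80 = $361.20.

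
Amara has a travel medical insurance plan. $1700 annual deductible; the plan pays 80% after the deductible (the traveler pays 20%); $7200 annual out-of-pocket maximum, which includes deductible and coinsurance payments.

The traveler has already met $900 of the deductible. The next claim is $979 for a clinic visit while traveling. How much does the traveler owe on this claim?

Deductible still to meet: $1700 − $900 = $800.
That leaves $979 − $800 = $179 for coinsurance.
20% of $179 = $35.80 falls to the traveler.
So the traveler owes $800 + $35.80 = $835.80 before any cap.
Cumulative spending $900 + $835.80 = $1735.80 stays under the $7200 maximum.

$835.80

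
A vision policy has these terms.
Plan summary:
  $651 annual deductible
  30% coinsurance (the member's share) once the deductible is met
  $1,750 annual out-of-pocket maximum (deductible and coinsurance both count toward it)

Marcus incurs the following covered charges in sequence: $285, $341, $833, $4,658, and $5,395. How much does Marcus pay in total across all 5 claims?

$1,750

#1 ($285): fully absorbed by the deductible. Cost to member: $285. OOP to date $285.
#2 ($341): entire amount goes to the deductible. Member owes $341 (running OOP $626).
#3 ($833): $25 finishes the deductible; $808 goes to coinsurance; 30% of $808 = $242.40. Member pays $267.40; OOP now $893.40.
#4 ($4,658): 30% coinsurance on $4,658 = $1,397.40. Adding that to $893.40 gives $2,290.80, past the $1,750 cap; member pays only $1,750 − $893.40 = $856.60.
#5 ($5,395): 30% coinsurance on $5,395 = $1,618.50. Adding that to $1,750 gives $3,368.50, past the $1,750 cap; member pays only $1,750 − $1,750 = $0.
Summing the member's payments: $285 + $341 + $267.40 + $856.60 + $0 = $1,750.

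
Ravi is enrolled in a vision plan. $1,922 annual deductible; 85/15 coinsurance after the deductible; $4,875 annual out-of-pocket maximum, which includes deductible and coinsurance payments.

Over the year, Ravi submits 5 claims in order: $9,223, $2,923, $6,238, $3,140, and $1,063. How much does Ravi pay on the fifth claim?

$12.70

Bill 1, $9,223: $1,922 finishes the deductible; $7,301 goes to coinsurance; 15% of $7,301 = $1,095.15. Member pays $3,017.15; OOP now $3,017.15.
Bill 2, $2,923: deductible already satisfied, so member's share is 15% × $2,923 = $438.45. Member owes $438.45 (running OOP $3,455.60).
Bill 3, $6,238: deductible met; 15% of $6,238 = $935.70. Cost to member: $935.70. OOP to date $4,391.30.
Bill 4, $3,140: 15% coinsurance on $3,140 = $471. Cost to member: $471. OOP to date $4,862.30.
Bill 5, $1,063: deductible met; 15% of $1,063 = $159.45. Adding that to $4,862.30 gives $5,021.75, past the $4,875 cap; member pays only $4,875 − $4,862.30 = $12.70.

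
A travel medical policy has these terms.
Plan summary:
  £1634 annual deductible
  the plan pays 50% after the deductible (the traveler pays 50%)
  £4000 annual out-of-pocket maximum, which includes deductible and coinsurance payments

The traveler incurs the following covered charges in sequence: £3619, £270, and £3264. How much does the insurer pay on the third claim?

Claim 1 — £3619: £1634 to deductible, leaving £1985; coinsurance £1985 × 50% = £992.50. Traveler owes £2626.50 (running OOP £2626.50). Plan pays £3619 − £2626.50 = £992.50.
Claim 2 — £270: 50% coinsurance on £270 = £135. Traveler owes £135 (running OOP £2761.50). Insurer: £270 − £135 = £135.
Claim 3 — £3264: 50% coinsurance on £3264 = £1632. Adding that to £2761.50 gives £4393.50, past the £4000 cap; traveler pays only £4000 − £2761.50 = £1238.50. Insurer: £3264 − £1238.50 = £2025.50.

£2025.50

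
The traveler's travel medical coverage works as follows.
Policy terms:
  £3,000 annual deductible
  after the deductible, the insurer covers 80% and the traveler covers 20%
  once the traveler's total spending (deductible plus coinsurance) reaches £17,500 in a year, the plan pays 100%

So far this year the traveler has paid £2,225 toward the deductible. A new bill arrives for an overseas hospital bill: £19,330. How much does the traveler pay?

£2,225 of the £3,000 deductible is already met, leaving £775.
The remaining £18,555 (= £19,330 − £775) moves to coinsurance.
Traveler's 20% share of £18,555 is £3,711.
That puts the traveler's cost at £775 + £3,711 = £4,486 before any cap.
Year-to-date out-of-pocket becomes £2,225 + £4,486 = £6,711, still under the £17,500 maximum, so no cap applies.

£4,486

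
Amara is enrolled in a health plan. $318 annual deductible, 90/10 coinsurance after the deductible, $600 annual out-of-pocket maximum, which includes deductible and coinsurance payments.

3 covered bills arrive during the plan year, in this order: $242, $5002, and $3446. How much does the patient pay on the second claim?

$358

Claim 1 — $242: fully absorbed by the deductible. Patient pays $242; OOP now $242.
Claim 2 — $5002: deductible takes $76, $4926 remains; patient's 10% is $492.60. Deductible plus coinsurance: $76 + $492.60 = $568.60. OOP would hit $810.60 > $600, so the cap limits the patient to $600 − $242 = $358.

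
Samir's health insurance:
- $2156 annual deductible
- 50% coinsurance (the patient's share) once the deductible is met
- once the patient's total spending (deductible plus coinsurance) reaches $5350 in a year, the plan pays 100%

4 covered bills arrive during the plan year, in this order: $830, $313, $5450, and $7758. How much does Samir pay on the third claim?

Claim 1 ($830): fully absorbed by the deductible. Patient owes $830 (running OOP $830).
Claim 2 ($313): fully absorbed by the deductible. Patient owes $313 (running OOP $1143).
Claim 3 ($5450): deductible takes $1013, $4437 remains; 50% of $4437 = $2218.50. Patient owes $3231.50 (running OOP $4374.50).

$3231.50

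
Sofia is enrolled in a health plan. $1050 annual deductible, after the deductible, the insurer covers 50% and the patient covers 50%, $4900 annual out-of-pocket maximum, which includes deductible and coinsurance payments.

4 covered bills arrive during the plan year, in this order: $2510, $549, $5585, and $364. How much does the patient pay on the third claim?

Claim 1 — $2510: $1050 finishes the deductible; $1460 goes to coinsurance; 50% of $1460 = $730. Cost to patient: $1780. OOP to date $1780.
Claim 2 — $549: deductible met; 50% of $549 = $274.50. Patient pays $274.50; OOP now $2054.50.
Claim 3 — $5585: deductible met; 50% of $5585 = $2792.50. Patient pays $2792.50; OOP now $4847.

$2792.50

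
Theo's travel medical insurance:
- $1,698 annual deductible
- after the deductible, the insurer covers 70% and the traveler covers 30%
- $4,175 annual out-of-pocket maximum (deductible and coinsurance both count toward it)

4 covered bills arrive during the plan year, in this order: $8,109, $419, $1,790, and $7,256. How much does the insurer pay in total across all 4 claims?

$13,399

Claim 1 — $8,109: $1,698 finishes the deductible; $6,411 goes to coinsurance; traveler's 30% is $1,923.30. Traveler owes $3,621.30 (running OOP $3,621.30). Plan pays $8,109 − $3,621.30 = $4,487.70.
Claim 2 — $419: deductible already satisfied, so traveler's share is 30% × $419 = $125.70. Traveler owes $125.70 (running OOP $3,747). Insurer: $419 − $125.70 = $293.30.
Claim 3 — $1,790: 30% coinsurance on $1,790 = $537. OOP would hit $4,284 > $4,175, so the cap limits the traveler to $4,175 − $3,747 = $428. Insurer: $1,790 − $428 = $1,362.
Claim 4 — $7,256: 30% coinsurance on $7,256 = $2,176.80. That would push OOP to $6,351.80, over the $4,175 cap, so traveler pays $4,175 − $4,175 = $0. Insurer: $7,256 − $0 = $7,256.
Insurer total = bills − traveler's total = $17,574 − $4,175 = $13,399.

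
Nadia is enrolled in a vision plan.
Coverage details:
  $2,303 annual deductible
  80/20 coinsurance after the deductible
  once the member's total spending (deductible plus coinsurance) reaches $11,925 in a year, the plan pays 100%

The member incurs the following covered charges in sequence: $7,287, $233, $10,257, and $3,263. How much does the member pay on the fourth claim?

$652.60

#1 ($7,287): $2,303 to deductible, leaving $4,984; 20% of $4,984 = $996.80. Member owes $3,299.80 (running OOP $3,299.80).
#2 ($233): deductible met; 20% of $233 = $46.60. Cost to member: $46.60. OOP to date $3,346.40.
#3 ($10,257): deductible met; 20% of $10,257 = $2,051.40. Cost to member: $2,051.40. OOP to date $5,397.80.
#4 ($3,263): deductible already satisfied, so member's share is 20% × $3,263 = $652.60. Cost to member: $652.60. OOP to date $6,050.40.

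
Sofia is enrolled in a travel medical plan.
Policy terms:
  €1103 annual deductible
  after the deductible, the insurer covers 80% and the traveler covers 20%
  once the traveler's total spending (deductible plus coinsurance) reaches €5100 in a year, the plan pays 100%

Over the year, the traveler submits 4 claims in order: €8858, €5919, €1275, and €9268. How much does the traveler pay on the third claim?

€255

#1 (€8858): €1103 finishes the deductible; €7755 goes to coinsurance; traveler's 20% is €1551. Cost to traveler: €2654. OOP to date €2654.
#2 (€5919): 20% coinsurance on €5919 = €1183.80. Cost to traveler: €1183.80. OOP to date €3837.80.
#3 (€1275): deductible already satisfied, so traveler's share is 20% × €1275 = €255. Traveler owes €255 (running OOP €4092.80).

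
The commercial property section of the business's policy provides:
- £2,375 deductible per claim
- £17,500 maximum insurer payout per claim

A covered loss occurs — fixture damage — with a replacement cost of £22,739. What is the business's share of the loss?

After the deductible, £22,739 − £2,375 = £20,364 remains.
Since £20,364 > £17,500, the payout is capped at £17,500.
The business bears the rest of the original loss: £22,739 − £17,500 = £5,239.

£5,239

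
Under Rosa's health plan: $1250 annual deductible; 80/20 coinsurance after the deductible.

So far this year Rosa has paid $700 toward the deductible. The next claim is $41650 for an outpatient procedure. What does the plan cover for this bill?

$32880

Remaining deductible: $1250 − $700 = $550.
That leaves $41650 − $550 = $41100 for coinsurance.
Coinsurance: $41100 × 20% = $8220.
Patient responsibility: $550 + $8220 = $8770.
Insurer pays the balance: $41650 − $8770 = $32880.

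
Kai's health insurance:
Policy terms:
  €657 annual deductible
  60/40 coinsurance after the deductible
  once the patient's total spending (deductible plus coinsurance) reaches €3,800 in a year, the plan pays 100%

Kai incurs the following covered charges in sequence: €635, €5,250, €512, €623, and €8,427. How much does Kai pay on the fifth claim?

€597.80

Claim 1 — €635: fully absorbed by the deductible. Cost to patient: €635. OOP to date €635.
Claim 2 — €5,250: €22 to deductible, leaving €5,228; coinsurance €5,228 × 40% = €2,091.20. Cost to patient: €2,113.20. OOP to date €2,748.20.
Claim 3 — €512: 40% coinsurance on €512 = €204.80. Patient pays €204.80; OOP now €2,953.
Claim 4 — €623: deductible met; 40% of €623 = €249.20. Patient owes €249.20 (running OOP €3,202.20).
Claim 5 — €8,427: 40% coinsurance on €8,427 = €3,370.80. OOP would hit €6,573 > €3,800, so the cap limits the patient to €3,800 − €3,202.20 = €597.80.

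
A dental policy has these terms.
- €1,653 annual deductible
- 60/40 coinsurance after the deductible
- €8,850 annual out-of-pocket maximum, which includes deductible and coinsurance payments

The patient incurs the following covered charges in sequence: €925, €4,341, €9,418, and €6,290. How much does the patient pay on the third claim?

Bill 1, €925: entire amount goes to the deductible. Cost to patient: €925. OOP to date €925.
Bill 2, €4,341: €728 finishes the deductible; €3,613 goes to coinsurance; patient's 40% is €1,445.20. Cost to patient: €2,173.20. OOP to date €3,098.20.
Bill 3, €9,418: deductible already satisfied, so patient's share is 40% × €9,418 = €3,767.20. Patient owes €3,767.20 (running OOP €6,865.40).

€3,767.20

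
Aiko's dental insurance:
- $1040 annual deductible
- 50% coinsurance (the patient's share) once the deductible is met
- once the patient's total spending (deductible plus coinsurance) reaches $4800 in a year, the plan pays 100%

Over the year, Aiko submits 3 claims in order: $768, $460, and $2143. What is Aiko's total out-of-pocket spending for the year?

#1 ($768): entire amount goes to the deductible. Patient owes $768 (running OOP $768).
#2 ($460): $272 finishes the deductible; $188 goes to coinsurance; coinsurance $188 × 50% = $94. Patient pays $366; OOP now $1134.
#3 ($2143): deductible met; 50% of $2143 = $1071.50. Patient pays $1071.50; OOP now $2205.50.
Total paid by the patient: $768 + $366 + $1071.50 = $2205.50.

$2205.50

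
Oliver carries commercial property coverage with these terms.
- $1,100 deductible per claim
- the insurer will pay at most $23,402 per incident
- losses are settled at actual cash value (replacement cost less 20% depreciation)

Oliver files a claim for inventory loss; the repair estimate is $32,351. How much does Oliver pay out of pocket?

Depreciate 20%: the covered value is $32,351 × 0.8 = $25,880.80.
After the deductible, $25,880.80 − $1,100 = $24,780.80 remains.
Since $24,780.80 > $23,402, the payout is capped at $23,402.
The business bears the rest of the original loss: $32,351 − $23,402 = $8,949.

$8,949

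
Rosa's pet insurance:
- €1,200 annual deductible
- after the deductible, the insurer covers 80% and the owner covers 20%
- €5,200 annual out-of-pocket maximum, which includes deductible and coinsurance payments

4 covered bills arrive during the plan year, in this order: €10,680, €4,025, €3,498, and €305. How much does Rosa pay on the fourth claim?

Claim 1 (€10,680): €1,200 finishes the deductible; €9,480 goes to coinsurance; owner's 20% is €1,896. Cost to owner: €3,096. OOP to date €3,096.
Claim 2 (€4,025): 20% coinsurance on €4,025 = €805. Cost to owner: €805. OOP to date €3,901.
Claim 3 (€3,498): deductible met; 20% of €3,498 = €699.60. Cost to owner: €699.60. OOP to date €4,600.60.
Claim 4 (€305): 20% coinsurance on €305 = €61. Owner pays €61; OOP now €4,661.60.

€61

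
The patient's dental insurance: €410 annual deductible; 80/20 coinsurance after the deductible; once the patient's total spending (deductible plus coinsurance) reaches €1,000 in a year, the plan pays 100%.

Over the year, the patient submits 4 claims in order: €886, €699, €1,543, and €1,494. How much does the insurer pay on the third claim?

#1 (€886): €410 finishes the deductible; €476 goes to coinsurance; coinsurance €476 × 20% = €95.20. Patient owes €505.20 (running OOP €505.20). Plan pays €886 − €505.20 = €380.80.
#2 (€699): deductible met; 20% of €699 = €139.80. Patient owes €139.80 (running OOP €645). Plan pays €699 − €139.80 = €559.20.
#3 (€1,543): 20% coinsurance on €1,543 = €308.60. Cost to patient: €308.60. OOP to date €953.60. Plan pays €1,543 − €308.60 = €1,234.40.

€1,234.40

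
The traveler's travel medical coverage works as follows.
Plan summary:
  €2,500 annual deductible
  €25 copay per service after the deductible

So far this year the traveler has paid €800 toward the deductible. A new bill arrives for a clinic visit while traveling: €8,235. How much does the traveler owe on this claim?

€1,725

Remaining deductible: €2,500 − €800 = €1,700.
After the €1,700 deductible portion, €8,235 − €1,700 = €6,535 is subject to the copay.
Copay on this service: €25.
So the traveler owes €1,700 + €25 = €1,725.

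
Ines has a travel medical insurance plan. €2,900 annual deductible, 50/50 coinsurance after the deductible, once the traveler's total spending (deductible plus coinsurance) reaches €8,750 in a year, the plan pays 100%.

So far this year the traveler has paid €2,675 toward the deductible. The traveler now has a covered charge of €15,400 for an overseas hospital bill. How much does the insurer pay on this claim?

€9,325

€2,675 of the €2,900 deductible is already met, leaving €225.
After the €225 deductible portion, €15,400 − €225 = €15,175 is subject to coinsurance.
Traveler's 50% share of €15,175 is €7,587.50.
That puts the traveler's cost at €225 + €7,587.50 = €7,812.50 before any cap.
Adding €7,812.50 to the €2,675 already spent would give €10,487.50, which exceeds the €8,750 cap; the traveler pays just €8,750 − €2,675 = €6,075.
The insurer covers the remainder: €15,400 − €6,075 = €9,325.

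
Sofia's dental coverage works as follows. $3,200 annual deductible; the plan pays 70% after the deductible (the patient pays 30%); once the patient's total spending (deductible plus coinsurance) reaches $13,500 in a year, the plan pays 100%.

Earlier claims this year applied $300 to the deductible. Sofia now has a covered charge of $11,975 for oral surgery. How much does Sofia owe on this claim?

Deductible still to meet: $3,200 − $300 = $2,900.
That leaves $11,975 − $2,900 = $9,075 for coinsurance.
Coinsurance: $9,075 × 30% = $2,722.50.
That puts the patient's cost at $2,900 + $2,722.50 = $5,622.50 before any cap.
Cumulative spending $300 + $5,622.50 = $5,922.50 stays under the $13,500 maximum.

$5,622.50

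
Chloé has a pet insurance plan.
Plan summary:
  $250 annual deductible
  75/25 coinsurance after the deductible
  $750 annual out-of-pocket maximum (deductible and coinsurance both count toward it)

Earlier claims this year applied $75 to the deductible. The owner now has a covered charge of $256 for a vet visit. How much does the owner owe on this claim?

Deductible still to meet: $250 − $75 = $175.
The remaining $81 (= $256 − $175) moves to coinsurance.
Coinsurance: $81 × 25% = $20.25.
So the owner owes $175 + $20.25 = $195.25 before any cap.
Total out-of-pocket so far would be $75 + $195.25 = $270.25, below the $750 cap — no reduction.

$195.25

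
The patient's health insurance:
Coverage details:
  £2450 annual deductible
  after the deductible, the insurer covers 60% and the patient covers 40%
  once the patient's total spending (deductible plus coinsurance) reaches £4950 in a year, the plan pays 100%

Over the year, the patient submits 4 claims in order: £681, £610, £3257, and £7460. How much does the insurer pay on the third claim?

Claim 1 (£681): all of it applies to the deductible. Patient owes £681 (running OOP £681). Plan pays £681 − £681 = £0.
Claim 2 (£610): fully absorbed by the deductible. Cost to patient: £610. OOP to date £1291. Plan pays £610 − £610 = £0.
Claim 3 (£3257): £1159 finishes the deductible; £2098 goes to coinsurance; patient's 40% is £839.20. Cost to patient: £1998.20. OOP to date £3289.20. Insurer: £3257 − £1998.20 = £1258.80.

£1258.80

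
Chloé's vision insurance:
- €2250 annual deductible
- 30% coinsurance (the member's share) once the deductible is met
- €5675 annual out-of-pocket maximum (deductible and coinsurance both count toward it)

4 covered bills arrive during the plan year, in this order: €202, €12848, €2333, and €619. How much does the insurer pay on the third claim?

€2148

Claim 1 — €202: entire amount goes to the deductible. Member owes €202 (running OOP €202). Insurer: €202 − €202 = €0.
Claim 2 — €12848: €2048 to deductible, leaving €10800; coinsurance €10800 × 30% = €3240. Member pays €5288; OOP now €5490. Insurer: €12848 − €5288 = €7560.
Claim 3 — €2333: deductible already satisfied, so member's share is 30% × €2333 = €699.90. OOP would hit €6189.90 > €5675, so the cap limits the member to €5675 − €5490 = €185. Plan pays €2333 − €185 = €2148.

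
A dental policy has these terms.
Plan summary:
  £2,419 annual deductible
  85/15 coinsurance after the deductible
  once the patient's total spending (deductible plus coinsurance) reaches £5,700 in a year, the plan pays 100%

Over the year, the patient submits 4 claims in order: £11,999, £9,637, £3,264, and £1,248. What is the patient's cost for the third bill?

Claim 1 — £11,999: £2,419 to deductible, leaving £9,580; patient's 15% is £1,437. Patient pays £3,856; OOP now £3,856.
Claim 2 — £9,637: deductible met; 15% of £9,637 = £1,445.55. Patient owes £1,445.55 (running OOP £5,301.55).
Claim 3 — £3,264: 15% coinsurance on £3,264 = £489.60. OOP would hit £5,791.15 > £5,700, so the cap limits the patient to £5,700 − £5,301.55 = £398.45.

£398.45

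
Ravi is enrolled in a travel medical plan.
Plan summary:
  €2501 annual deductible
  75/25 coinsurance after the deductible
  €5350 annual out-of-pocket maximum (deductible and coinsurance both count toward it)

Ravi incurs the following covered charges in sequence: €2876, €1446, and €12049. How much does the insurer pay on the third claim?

Claim 1 (€2876): €2501 to deductible, leaving €375; traveler's 25% is €93.75. Traveler owes €2594.75 (running OOP €2594.75). Insurer: €2876 − €2594.75 = €281.25.
Claim 2 (€1446): deductible already satisfied, so traveler's share is 25% × €1446 = €361.50. Traveler pays €361.50; OOP now €2956.25. Plan pays €1446 − €361.50 = €1084.50.
Claim 3 (€12049): 25% coinsurance on €12049 = €3012.25. Adding that to €2956.25 gives €5968.50, past the €5350 cap; traveler pays only €5350 − €2956.25 = €2393.75. Insurer: €12049 − €2393.75 = €9655.25.

€9655.25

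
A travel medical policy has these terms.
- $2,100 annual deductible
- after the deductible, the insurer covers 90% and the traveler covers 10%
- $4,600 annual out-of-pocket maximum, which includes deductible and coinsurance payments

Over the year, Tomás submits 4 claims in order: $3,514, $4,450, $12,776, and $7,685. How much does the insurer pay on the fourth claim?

$7,049

Bill 1, $3,514: deductible takes $2,100, $1,414 remains; coinsurance $1,414 × 10% = $141.40. Traveler owes $2,241.40 (running OOP $2,241.40). Plan pays $3,514 − $2,241.40 = $1,272.60.
Bill 2, $4,450: deductible already satisfied, so traveler's share is 10% × $4,450 = $445. Traveler pays $445; OOP now $2,686.40. Plan pays $4,450 − $445 = $4,005.
Bill 3, $12,776: deductible met; 10% of $12,776 = $1,277.60. Traveler owes $1,277.60 (running OOP $3,964). Insurer: $12,776 − $1,277.60 = $11,498.40.
Bill 4, $7,685: deductible met; 10% of $7,685 = $768.50. OOP would hit $4,732.50 > $4,600, so the cap limits the traveler to $4,600 − $3,964 = $636. Insurer: $7,685 − $636 = $7,049.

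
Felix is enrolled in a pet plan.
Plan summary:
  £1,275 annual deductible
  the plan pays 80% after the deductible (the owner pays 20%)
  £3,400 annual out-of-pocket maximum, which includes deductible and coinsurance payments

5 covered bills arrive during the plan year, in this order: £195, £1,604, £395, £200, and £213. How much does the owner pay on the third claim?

Bill 1, £195: fully absorbed by the deductible. Owner pays £195; OOP now £195.
Bill 2, £1,604: deductible takes £1,080, £524 remains; owner's 20% is £104.80. Owner pays £1,184.80; OOP now £1,379.80.
Bill 3, £395: deductible met; 20% of £395 = £79. Owner pays £79; OOP now £1,458.80.

£79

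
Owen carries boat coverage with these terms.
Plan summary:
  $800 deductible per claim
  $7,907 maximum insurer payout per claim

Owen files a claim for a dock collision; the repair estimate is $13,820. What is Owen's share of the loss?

$5,913

After the deductible, $13,820 − $800 = $13,020 remains.
Since $13,020 > $7,907, the payout is capped at $7,907.
The owner bears the rest of the original loss: $13,820 − $7,907 = $5,913.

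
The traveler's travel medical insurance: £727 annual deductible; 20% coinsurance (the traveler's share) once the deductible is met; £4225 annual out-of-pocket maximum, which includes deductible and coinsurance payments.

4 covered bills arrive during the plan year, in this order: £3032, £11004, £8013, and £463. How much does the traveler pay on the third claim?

£836.20

Bill 1, £3032: £727 finishes the deductible; £2305 goes to coinsurance; 20% of £2305 = £461. Traveler pays £1188; OOP now £1188.
Bill 2, £11004: 20% coinsurance on £11004 = £2200.80. Cost to traveler: £2200.80. OOP to date £3388.80.
Bill 3, £8013: 20% coinsurance on £8013 = £1602.60. Adding that to £3388.80 gives £4991.40, past the £4225 cap; traveler pays only £4225 − £3388.80 = £836.20.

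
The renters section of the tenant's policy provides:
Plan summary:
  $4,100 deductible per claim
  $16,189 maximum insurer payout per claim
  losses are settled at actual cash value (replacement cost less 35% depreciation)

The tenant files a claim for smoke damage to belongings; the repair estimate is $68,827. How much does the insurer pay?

$16,189

Depreciate 35%: the covered value is $68,827 × 0.65 = $44,737.55.
Subtract the deductible: $44,737.55 − $4,100 = $40,637.55.
Since $40,637.55 > $16,189, the payout is capped at $16,189.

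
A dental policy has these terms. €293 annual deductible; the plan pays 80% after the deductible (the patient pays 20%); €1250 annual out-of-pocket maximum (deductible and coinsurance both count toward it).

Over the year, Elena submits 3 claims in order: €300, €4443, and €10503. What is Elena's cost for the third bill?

€67

Claim 1 (€300): €293 finishes the deductible; €7 goes to coinsurance; 20% of €7 = €1.40. Cost to patient: €294.40. OOP to date €294.40.
Claim 2 (€4443): deductible already satisfied, so patient's share is 20% × €4443 = €888.60. Cost to patient: €888.60. OOP to date €1183.
Claim 3 (€10503): deductible already satisfied, so patient's share is 20% × €10503 = €2100.60. That would push OOP to €3283.60, over the €1250 cap, so patient pays €1250 − €1183 = €67.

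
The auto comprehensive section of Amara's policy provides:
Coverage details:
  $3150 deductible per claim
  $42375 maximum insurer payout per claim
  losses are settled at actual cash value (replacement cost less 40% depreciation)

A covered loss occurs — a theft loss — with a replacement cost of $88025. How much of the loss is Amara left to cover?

Depreciate 40%: the covered value is $88025 × 0.6 = $52815.
After the deductible, $52815 − $3150 = $49665 remains.
The $42375 per-incident cap binds; insurer pays $42375.
The policyholder bears the rest of the original loss: $88025 − $42375 = $45650.

$45650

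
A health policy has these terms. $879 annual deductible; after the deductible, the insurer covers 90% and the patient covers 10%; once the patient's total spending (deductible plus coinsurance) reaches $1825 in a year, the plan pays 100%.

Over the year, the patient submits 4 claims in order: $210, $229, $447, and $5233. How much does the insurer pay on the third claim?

$6.30

Claim 1 ($210): all of it applies to the deductible. Patient owes $210 (running OOP $210). Insurer: $210 − $210 = $0.
Claim 2 ($229): all of it applies to the deductible. Patient owes $229 (running OOP $439). Insurer: $229 − $229 = $0.
Claim 3 ($447): $440 to deductible, leaving $7; coinsurance $7 × 10% = $0.70. Cost to patient: $440.70. OOP to date $879.70. Plan pays $447 − $440.70 = $6.30.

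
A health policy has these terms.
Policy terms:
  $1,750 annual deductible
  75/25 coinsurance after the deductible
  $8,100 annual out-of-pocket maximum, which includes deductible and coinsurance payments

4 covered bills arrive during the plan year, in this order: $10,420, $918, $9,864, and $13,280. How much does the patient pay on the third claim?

$2,466

Claim 1 — $10,420: $1,750 to deductible, leaving $8,670; coinsurance $8,670 × 25% = $2,167.50. Patient pays $3,917.50; OOP now $3,917.50.
Claim 2 — $918: deductible already satisfied, so patient's share is 25% × $918 = $229.50. Patient owes $229.50 (running OOP $4,147).
Claim 3 — $9,864: deductible already satisfied, so patient's share is 25% × $9,864 = $2,466. Patient owes $2,466 (running OOP $6,613).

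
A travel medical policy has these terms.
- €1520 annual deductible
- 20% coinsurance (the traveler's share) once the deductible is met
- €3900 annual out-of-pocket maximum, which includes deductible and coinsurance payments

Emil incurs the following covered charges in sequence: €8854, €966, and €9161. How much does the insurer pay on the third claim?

€8441

Claim 1 (€8854): €1520 to deductible, leaving €7334; coinsurance €7334 × 20% = €1466.80. Traveler pays €2986.80; OOP now €2986.80. Plan pays €8854 − €2986.80 = €5867.20.
Claim 2 (€966): deductible met; 20% of €966 = €193.20. Traveler pays €193.20; OOP now €3180. Insurer: €966 − €193.20 = €772.80.
Claim 3 (€9161): deductible met; 20% of €9161 = €1832.20. Adding that to €3180 gives €5012.20, past the €3900 cap; traveler pays only €3900 − €3180 = €720. Plan pays €9161 − €720 = €8441.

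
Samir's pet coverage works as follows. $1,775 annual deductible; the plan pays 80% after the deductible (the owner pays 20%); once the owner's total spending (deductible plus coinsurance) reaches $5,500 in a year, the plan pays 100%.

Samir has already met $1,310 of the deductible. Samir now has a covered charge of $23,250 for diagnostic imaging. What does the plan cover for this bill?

Deductible still to meet: $1,775 − $1,310 = $465.
After the $465 deductible portion, $23,250 − $465 = $22,785 is subject to coinsurance.
20% of $22,785 = $4,557 falls to the owner.
Owner responsibility before any cap: $465 + $4,557 = $5,022.
That would bring total out-of-pocket to $6,332, past the $5,500 cap. The owner is capped at $5,500 − $1,310 = $4,190 on this claim.
The plan picks up $23,250 − $4,190 = $19,060.

$19,060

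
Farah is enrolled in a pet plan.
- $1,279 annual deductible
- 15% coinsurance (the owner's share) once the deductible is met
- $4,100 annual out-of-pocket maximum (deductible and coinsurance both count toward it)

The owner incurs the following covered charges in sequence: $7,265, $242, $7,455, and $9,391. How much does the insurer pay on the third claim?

$6,336.75

Claim 1 ($7,265): deductible takes $1,279, $5,986 remains; 15% of $5,986 = $897.90. Owner pays $2,176.90; OOP now $2,176.90. Insurer: $7,265 − $2,176.90 = $5,088.10.
Claim 2 ($242): deductible already satisfied, so owner's share is 15% × $242 = $36.30. Owner pays $36.30; OOP now $2,213.20. Plan pays $242 − $36.30 = $205.70.
Claim 3 ($7,455): 15% coinsurance on $7,455 = $1,118.25. Owner owes $1,118.25 (running OOP $3,331.45). Insurer: $7,455 − $1,118.25 = $6,336.75.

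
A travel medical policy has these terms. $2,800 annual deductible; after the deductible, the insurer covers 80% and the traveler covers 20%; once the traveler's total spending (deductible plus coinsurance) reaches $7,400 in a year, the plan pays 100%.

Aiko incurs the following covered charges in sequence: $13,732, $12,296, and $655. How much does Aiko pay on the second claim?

$2,413.60

Bill 1, $13,732: $2,800 to deductible, leaving $10,932; coinsurance $10,932 × 20% = $2,186.40. Traveler owes $4,986.40 (running OOP $4,986.40).
Bill 2, $12,296: 20% coinsurance on $12,296 = $2,459.20. That would push OOP to $7,445.60, over the $7,400 cap, so traveler pays $7,400 − $4,986.40 = $2,413.60.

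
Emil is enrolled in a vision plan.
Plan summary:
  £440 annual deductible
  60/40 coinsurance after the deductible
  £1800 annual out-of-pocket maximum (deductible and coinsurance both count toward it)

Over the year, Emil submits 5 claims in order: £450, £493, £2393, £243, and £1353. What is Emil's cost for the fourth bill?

£97.20

Claim 1 — £450: £440 to deductible, leaving £10; member's 40% is £4. Member pays £444; OOP now £444.
Claim 2 — £493: 40% coinsurance on £493 = £197.20. Member pays £197.20; OOP now £641.20.
Claim 3 — £2393: 40% coinsurance on £2393 = £957.20. Member owes £957.20 (running OOP £1598.40).
Claim 4 — £243: deductible already satisfied, so member's share is 40% × £243 = £97.20. Member pays £97.20; OOP now £1695.60.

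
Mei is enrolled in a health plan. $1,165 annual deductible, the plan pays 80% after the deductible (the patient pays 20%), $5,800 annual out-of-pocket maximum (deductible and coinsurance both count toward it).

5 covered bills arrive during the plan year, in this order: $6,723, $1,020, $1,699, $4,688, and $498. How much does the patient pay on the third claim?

$339.80

Bill 1, $6,723: $1,165 to deductible, leaving $5,558; coinsurance $5,558 × 20% = $1,111.60. Patient owes $2,276.60 (running OOP $2,276.60).
Bill 2, $1,020: deductible met; 20% of $1,020 = $204. Patient owes $204 (running OOP $2,480.60).
Bill 3, $1,699: deductible already satisfied, so patient's share is 20% × $1,699 = $339.80. Patient owes $339.80 (running OOP $2,820.40).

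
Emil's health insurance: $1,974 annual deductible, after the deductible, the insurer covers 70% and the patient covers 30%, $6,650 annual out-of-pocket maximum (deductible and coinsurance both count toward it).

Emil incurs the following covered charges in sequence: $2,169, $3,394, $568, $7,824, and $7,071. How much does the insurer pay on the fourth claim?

Bill 1, $2,169: $1,974 finishes the deductible; $195 goes to coinsurance; 30% of $195 = $58.50. Cost to patient: $2,032.50. OOP to date $2,032.50. Insurer: $2,169 − $2,032.50 = $136.50.
Bill 2, $3,394: deductible already satisfied, so patient's share is 30% × $3,394 = $1,018.20. Patient pays $1,018.20; OOP now $3,050.70. Plan pays $3,394 − $1,018.20 = $2,375.80.
Bill 3, $568: deductible already satisfied, so patient's share is 30% × $568 = $170.40. Patient owes $170.40 (running OOP $3,221.10). Plan pays $568 − $170.40 = $397.60.
Bill 4, $7,824: deductible met; 30% of $7,824 = $2,347.20. Patient pays $2,347.20; OOP now $5,568.30. Insurer: $7,824 − $2,347.20 = $5,476.80.

$5,476.80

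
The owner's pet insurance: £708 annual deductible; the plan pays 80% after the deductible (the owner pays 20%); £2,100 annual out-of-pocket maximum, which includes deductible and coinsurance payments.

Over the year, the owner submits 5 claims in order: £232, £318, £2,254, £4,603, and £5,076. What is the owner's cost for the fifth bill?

£52.20

Claim 1 — £232: fully absorbed by the deductible. Owner pays £232; OOP now £232.
Claim 2 — £318: fully absorbed by the deductible. Owner owes £318 (running OOP £550).
Claim 3 — £2,254: deductible takes £158, £2,096 remains; coinsurance £2,096 × 20% = £419.20. Owner owes £577.20 (running OOP £1,127.20).
Claim 4 — £4,603: 20% coinsurance on £4,603 = £920.60. Owner owes £920.60 (running OOP £2,047.80).
Claim 5 — £5,076: 20% coinsurance on £5,076 = £1,015.20. That would push OOP to £3,063, over the £2,100 cap, so owner pays £2,100 − £2,047.80 = £52.20.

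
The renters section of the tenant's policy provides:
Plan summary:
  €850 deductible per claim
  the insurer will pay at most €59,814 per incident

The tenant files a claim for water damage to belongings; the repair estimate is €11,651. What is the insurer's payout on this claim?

Less the €850 deductible: €11,651 − €850 = €10,801.
€10,801 is within the €59,814 limit, so the insurer pays €10,801.

€10,801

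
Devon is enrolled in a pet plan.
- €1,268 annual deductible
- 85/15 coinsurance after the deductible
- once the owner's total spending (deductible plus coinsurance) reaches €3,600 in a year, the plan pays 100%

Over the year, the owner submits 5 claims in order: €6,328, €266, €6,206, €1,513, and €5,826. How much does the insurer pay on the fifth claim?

Bill 1, €6,328: €1,268 finishes the deductible; €5,060 goes to coinsurance; 15% of €5,060 = €759. Owner pays €2,027; OOP now €2,027. Insurer: €6,328 − €2,027 = €4,301.
Bill 2, €266: 15% coinsurance on €266 = €39.90. Owner pays €39.90; OOP now €2,066.90. Plan pays €266 − €39.90 = €226.10.
Bill 3, €6,206: 15% coinsurance on €6,206 = €930.90. Cost to owner: €930.90. OOP to date €2,997.80. Insurer: €6,206 − €930.90 = €5,275.10.
Bill 4, €1,513: deductible met; 15% of €1,513 = €226.95. Owner pays €226.95; OOP now €3,224.75. Insurer: €1,513 − €226.95 = €1,286.05.
Bill 5, €5,826: deductible met; 15% of €5,826 = €873.90. That would push OOP to €4,098.65, over the €3,600 cap, so owner pays €3,600 − €3,224.75 = €375.25. Plan pays €5,826 − €375.25 = €5,450.75.

€5,450.75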